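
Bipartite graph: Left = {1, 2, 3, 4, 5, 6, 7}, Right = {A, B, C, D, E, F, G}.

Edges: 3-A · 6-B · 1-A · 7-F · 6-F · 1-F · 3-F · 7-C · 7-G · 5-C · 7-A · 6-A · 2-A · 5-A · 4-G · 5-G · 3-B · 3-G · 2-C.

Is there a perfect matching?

No

The set {1, 2, 3, 4, 5, 6, 7} has only 5 neighbours ({A, B, C, F, G}), so by Hall's theorem at most 5 of the 7 left vertices can be matched.
Hence no matching covers every left vertex.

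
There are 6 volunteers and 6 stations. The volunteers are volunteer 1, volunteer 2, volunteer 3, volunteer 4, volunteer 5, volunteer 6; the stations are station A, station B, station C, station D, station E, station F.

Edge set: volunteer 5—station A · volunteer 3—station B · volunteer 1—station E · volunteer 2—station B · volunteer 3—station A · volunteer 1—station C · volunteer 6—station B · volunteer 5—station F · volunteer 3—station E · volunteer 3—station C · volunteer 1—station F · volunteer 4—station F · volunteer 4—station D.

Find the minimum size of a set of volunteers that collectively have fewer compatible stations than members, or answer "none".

Take S = {volunteer 2, volunteer 6}. Its neighbourhood is {station B}, so |N(S)| = 1 < |S| = 2.
No single vertex violates Hall's condition since each has at least one neighbour, so 2 is the minimum.

2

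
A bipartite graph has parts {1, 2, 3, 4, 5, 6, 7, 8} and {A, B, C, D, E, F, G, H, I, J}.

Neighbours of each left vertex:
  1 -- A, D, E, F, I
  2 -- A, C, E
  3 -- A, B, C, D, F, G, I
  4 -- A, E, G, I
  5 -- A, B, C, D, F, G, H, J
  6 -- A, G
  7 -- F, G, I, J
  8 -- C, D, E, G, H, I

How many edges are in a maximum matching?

8

A valid assignment of size 8: 1→E, 2→C, 3→B, 4→I, 5→J, 6→A, 7→F, 8→G.
All 8 left vertices are matched, so no larger matching exists.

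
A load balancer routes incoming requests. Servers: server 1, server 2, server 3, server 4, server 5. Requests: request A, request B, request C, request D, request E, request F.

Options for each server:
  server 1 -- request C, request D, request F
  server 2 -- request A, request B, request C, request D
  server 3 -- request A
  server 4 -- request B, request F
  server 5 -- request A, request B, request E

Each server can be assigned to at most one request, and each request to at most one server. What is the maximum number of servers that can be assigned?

One maximum matching: server 1-request C, server 2-request D, server 3-request A, server 4-request F, server 5-request E.
All 5 servers are matched, so no larger matching exists.

5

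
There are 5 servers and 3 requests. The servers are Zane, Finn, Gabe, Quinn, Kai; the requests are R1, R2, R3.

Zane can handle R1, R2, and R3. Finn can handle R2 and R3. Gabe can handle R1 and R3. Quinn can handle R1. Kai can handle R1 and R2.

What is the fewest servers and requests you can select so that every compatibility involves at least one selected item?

A maximum matching has 3 edges (e.g. Zane–R1, Finn–R2, Gabe–R3).
By König's theorem the minimum vertex cover has the same size. One such cover is {R1, R2, R3}.

3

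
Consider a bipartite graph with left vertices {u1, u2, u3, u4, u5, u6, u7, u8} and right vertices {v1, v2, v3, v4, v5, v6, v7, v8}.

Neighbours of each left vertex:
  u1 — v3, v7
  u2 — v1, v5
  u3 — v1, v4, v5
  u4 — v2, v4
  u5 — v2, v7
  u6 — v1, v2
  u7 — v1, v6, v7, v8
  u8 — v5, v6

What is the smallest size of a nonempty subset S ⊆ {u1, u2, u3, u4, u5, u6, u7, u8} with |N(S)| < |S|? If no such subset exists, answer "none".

none

A matching saturating every left vertex exists, for instance u1→v3, u2→v5, u3→v1, u4→v4, u5→v7, u6→v2, u7→v8, u8→v6.
By Hall's marriage theorem, this means |N(S)| ≥ |S| for every subset S, so no violating subset exists.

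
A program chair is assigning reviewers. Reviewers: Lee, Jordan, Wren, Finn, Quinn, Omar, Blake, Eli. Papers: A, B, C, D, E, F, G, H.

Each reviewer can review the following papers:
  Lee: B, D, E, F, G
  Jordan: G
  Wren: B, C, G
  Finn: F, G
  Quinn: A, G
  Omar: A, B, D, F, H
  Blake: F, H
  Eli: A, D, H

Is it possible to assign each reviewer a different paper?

Yes

A valid assignment of size 8: Lee→E, Jordan→G, Wren→C, Finn→F, Quinn→A, Omar→B, Blake→H, Eli→D.
Every reviewer is matched, so this is a perfect matching.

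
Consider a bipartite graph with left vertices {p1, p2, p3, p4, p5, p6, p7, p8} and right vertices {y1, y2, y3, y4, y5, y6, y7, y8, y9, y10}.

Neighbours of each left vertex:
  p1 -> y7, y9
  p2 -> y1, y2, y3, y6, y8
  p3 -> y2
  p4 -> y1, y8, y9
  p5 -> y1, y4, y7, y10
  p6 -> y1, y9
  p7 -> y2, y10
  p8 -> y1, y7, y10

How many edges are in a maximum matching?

8

A valid assignment of size 8: p1→y7, p2→y6, p3→y2, p4→y8, p5→y4, p6→y9, p7→y10, p8→y1.
This saturates every left vertex, so 8 is the maximum.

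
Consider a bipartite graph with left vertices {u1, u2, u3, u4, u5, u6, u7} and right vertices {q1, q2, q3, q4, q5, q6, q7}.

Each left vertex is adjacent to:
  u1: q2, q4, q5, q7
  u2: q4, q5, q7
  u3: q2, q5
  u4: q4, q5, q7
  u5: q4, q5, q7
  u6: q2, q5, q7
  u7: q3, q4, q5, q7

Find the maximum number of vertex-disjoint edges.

5

One maximum matching: u1→q2, u2→q4, u3→q5, u4→q7, u7→q3.
The set {u1, u2, u3, u4, u5, u6} has only 4 neighbours ({q2, q4, q5, q7}), so by Hall's theorem at most 5 of the 7 left vertices can be matched.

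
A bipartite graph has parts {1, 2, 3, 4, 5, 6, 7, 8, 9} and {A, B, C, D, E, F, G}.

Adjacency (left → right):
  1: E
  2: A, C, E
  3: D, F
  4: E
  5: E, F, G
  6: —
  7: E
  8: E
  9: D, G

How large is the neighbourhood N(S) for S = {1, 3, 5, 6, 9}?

4

The union of neighbours of {1, 3, 5, 6, 9} is {D, E, F, G}, which has 4 elements.
Since |N(S)| = 4 < |S| = 5, Hall's condition fails for this subset.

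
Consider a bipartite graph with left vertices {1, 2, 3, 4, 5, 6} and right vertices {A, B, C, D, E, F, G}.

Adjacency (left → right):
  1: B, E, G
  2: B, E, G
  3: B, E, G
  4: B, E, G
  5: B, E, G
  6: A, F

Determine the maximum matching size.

4

One maximum matching: 1-G, 2-E, 3-B, 6-F.
The set {1, 2, 3, 4, 5} has only 3 neighbours ({B, E, G}), so by Hall's theorem at most 4 of the 6 left vertices can be matched.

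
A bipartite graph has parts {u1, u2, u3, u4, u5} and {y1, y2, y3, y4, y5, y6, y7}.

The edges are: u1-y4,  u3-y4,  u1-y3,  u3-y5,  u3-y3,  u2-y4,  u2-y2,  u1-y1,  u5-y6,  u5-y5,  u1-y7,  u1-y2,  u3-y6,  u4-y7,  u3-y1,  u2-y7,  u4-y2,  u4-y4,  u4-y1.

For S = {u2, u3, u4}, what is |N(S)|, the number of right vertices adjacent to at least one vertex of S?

7

The union of neighbours of {u2, u3, u4} is {y1, y2, y3, y4, y5, y6, y7}, which has 7 elements.
Since |N(S)| = 7 ≥ |S| = 3, Hall's condition holds for this subset.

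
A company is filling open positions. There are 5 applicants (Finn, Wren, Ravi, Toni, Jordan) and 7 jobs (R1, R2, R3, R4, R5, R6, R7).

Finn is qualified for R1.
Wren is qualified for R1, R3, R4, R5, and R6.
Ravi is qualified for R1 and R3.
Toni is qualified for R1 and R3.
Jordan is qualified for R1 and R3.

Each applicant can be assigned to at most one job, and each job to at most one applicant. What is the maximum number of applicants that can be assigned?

A valid assignment of size 3: Finn-R1, Wren-R6, Ravi-R3.
The set {Finn, Ravi, Toni, Jordan} has only 2 neighbours ({R1, R3}), so by Hall's theorem at most 3 of the 5 applicants can be matched.

3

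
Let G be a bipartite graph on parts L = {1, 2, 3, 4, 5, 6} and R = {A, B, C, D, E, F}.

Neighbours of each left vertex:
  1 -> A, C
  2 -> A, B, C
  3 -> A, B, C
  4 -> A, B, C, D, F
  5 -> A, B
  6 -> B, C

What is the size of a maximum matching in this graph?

One maximum matching: 1-A, 2-C, 3-B, 4-F.
The set {1, 2, 3, 5, 6} has only 3 neighbours ({A, B, C}), so by Hall's theorem at most 4 of the 6 left vertices can be matched.

4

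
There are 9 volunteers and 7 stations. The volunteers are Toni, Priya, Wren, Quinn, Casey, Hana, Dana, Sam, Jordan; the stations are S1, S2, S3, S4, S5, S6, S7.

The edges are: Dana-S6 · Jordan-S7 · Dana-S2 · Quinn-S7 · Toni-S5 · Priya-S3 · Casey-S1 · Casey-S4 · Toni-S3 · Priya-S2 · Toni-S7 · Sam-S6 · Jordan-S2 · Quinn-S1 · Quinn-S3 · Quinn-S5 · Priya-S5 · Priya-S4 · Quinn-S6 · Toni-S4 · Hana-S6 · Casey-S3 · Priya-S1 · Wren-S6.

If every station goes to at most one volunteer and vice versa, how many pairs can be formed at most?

One maximum matching: Toni-S5, Priya-S4, Wren-S6, Quinn-S3, Casey-S1, Dana-S2, Jordan-S7.
The set {Wren, Hana, Sam} has only 1 neighbour ({S6}), so by Hall's theorem at most 7 of the 9 volunteers can be matched.

7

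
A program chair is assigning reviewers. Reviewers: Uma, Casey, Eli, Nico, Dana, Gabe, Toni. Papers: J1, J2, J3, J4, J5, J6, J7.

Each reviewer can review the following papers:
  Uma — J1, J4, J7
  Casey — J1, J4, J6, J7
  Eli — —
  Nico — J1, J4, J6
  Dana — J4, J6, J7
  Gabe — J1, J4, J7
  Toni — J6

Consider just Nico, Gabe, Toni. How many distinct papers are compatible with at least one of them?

4

The union of neighbours of {Nico, Gabe, Toni} is {J1, J4, J6, J7}, which has 4 elements.
Since |N(S)| = 4 ≥ |S| = 3, Hall's condition holds for this subset.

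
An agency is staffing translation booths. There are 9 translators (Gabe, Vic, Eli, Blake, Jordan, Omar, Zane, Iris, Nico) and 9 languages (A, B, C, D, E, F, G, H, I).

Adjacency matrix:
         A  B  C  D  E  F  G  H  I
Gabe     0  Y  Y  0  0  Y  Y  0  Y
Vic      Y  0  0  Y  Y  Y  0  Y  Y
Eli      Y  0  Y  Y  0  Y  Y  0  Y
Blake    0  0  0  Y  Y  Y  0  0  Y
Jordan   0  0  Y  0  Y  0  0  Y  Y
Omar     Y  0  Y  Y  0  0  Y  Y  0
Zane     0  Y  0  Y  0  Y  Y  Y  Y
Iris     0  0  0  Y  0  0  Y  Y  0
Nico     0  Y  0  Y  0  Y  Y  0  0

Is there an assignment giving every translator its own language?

Yes

For example, pair Gabe–G, Vic–A, Eli–I, Blake–E, Jordan–C, Omar–H, Zane–F, Iris–D, Nico–B.
Every translator is matched, so this is a perfect matching.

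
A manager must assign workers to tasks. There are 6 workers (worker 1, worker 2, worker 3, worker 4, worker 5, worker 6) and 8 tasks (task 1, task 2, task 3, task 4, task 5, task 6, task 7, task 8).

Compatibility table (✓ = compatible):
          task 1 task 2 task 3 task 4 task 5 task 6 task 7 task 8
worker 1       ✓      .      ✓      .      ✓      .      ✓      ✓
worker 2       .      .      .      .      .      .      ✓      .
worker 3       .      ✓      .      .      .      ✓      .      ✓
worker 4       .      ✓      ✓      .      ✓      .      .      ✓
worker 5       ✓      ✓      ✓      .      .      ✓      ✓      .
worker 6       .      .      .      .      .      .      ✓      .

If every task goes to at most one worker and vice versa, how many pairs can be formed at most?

5

One maximum matching: worker 1-task 8, worker 2-task 7, worker 3-task 2, worker 4-task 5, worker 5-task 1.
The set {worker 2, worker 6} has only 1 neighbour ({task 7}), so by Hall's theorem at most 5 of the 6 workers can be matched.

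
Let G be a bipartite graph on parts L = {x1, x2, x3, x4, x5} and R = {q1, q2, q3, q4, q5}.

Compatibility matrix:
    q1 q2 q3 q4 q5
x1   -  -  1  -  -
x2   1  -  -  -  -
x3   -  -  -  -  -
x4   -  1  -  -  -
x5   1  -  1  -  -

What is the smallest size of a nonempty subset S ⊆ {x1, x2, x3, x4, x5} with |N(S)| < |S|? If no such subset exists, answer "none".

Take S = {x3}. Its neighbourhood is {}, so |N(S)| = 0 < |S| = 1.

1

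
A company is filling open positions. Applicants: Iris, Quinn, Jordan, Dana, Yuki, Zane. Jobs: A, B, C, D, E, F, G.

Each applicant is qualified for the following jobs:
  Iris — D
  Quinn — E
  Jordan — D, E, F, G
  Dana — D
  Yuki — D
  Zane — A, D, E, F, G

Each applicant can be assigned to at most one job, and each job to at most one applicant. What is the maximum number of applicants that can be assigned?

For example, pair Iris–D, Quinn–E, Jordan–F, Zane–G.
The set {Iris, Dana, Yuki} has only 1 neighbour ({D}), so by Hall's theorem at most 4 of the 6 applicants can be matched.

4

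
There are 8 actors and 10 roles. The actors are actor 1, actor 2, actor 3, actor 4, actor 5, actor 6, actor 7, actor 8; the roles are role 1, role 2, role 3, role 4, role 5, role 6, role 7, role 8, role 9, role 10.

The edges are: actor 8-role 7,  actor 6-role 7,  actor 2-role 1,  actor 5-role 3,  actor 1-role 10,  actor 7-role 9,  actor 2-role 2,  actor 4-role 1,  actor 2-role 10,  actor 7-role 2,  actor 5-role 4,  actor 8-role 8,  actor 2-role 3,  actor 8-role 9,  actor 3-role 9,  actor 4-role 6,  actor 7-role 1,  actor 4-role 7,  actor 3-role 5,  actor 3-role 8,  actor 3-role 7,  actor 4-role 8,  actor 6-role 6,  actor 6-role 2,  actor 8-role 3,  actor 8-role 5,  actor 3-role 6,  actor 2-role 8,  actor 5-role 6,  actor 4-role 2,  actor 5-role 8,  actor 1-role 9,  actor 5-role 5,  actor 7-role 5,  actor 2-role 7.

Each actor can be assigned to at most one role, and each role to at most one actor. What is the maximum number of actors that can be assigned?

For example, pair actor 1–role 10, actor 2–role 8, actor 3–role 9, actor 4–role 1, actor 5–role 3, actor 6–role 2, actor 7–role 5, actor 8–role 7.
All 8 actors are matched, so no larger matching exists.

8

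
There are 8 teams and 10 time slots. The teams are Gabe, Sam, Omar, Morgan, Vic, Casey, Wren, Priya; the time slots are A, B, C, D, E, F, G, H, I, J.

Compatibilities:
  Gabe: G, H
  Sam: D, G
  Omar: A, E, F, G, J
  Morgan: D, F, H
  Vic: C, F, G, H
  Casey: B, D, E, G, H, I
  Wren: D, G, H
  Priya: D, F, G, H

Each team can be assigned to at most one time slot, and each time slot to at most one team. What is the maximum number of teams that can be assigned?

7

A valid assignment of size 7: Gabe→H, Sam→D, Omar→J, Morgan→F, Vic→C, Casey→E, Wren→G.
The set {Gabe, Sam, Morgan, Wren, Priya} has only 4 neighbours ({D, F, G, H}), so by Hall's theorem at most 7 of the 8 teams can be matched.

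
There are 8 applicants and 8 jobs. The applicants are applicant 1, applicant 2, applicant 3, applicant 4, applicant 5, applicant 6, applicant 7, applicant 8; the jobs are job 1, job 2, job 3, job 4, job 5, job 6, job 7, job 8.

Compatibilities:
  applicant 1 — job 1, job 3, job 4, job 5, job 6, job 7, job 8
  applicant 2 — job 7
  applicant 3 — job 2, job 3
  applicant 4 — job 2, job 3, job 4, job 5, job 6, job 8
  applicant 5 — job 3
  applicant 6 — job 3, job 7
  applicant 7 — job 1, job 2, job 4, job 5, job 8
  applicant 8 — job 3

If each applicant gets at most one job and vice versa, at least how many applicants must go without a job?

For example, pair applicant 1-job 1, applicant 2-job 7, applicant 3-job 2, applicant 4-job 4, applicant 5-job 3, applicant 7-job 5.
The set {applicant 2, applicant 5, applicant 6, applicant 8} has only 2 neighbours ({job 3, job 7}), so by Hall's theorem at most 6 of the 8 applicants can be matched.
That matches 6 of the 8, leaving 2 unmatched; no matching can do better.

2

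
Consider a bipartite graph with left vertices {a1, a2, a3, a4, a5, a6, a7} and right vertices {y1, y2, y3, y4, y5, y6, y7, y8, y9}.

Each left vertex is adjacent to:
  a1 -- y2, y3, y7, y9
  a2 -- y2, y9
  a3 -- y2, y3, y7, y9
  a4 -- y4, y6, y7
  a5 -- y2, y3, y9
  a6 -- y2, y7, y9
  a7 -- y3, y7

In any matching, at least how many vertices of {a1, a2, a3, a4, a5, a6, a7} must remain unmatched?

2

A valid assignment of size 5: a1→y7, a2→y9, a3→y2, a4→y4, a5→y3.
The set {a1, a2, a3, a5, a6, a7} has only 4 neighbours ({y2, y3, y7, y9}), so by Hall's theorem at most 5 of the 7 left vertices can be matched.
That matches 5 of the 7, leaving 2 unmatched; no matching can do better.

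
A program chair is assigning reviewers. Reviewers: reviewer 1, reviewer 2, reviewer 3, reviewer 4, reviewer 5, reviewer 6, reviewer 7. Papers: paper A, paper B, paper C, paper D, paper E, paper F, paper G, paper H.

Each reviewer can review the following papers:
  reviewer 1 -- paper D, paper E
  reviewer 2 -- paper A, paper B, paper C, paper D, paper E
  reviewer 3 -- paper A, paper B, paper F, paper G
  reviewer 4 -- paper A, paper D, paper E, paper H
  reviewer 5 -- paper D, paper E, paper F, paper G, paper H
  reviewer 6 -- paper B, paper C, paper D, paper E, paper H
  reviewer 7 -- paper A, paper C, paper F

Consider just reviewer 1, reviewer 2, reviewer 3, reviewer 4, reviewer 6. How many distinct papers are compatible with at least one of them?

The union of neighbours of {reviewer 1, reviewer 2, reviewer 3, reviewer 4, reviewer 6} is {paper A, paper B, paper C, paper D, paper E, paper F, paper G, paper H}, which has 8 elements.
Since |N(S)| = 8 ≥ |S| = 5, Hall's condition holds for this subset.

8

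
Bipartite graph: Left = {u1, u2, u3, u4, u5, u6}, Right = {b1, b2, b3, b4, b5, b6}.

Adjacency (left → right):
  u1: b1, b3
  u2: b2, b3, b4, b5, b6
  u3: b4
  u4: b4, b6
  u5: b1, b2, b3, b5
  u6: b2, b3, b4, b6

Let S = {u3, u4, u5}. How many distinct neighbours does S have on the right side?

The union of neighbours of {u3, u4, u5} is {b1, b2, b3, b4, b5, b6}, which has 6 elements.
Since |N(S)| = 6 ≥ |S| = 3, Hall's condition holds for this subset.

6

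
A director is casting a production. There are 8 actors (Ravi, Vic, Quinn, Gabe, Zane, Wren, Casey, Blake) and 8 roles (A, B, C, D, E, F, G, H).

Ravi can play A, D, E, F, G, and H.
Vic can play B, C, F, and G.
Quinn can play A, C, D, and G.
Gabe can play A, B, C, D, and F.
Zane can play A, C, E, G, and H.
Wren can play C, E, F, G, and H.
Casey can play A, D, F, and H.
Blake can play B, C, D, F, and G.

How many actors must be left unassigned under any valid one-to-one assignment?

0

One maximum matching: Ravi-H, Vic-F, Quinn-C, Gabe-B, Zane-A, Wren-E, Casey-D, Blake-G.
All 8 actors are matched, so no larger matching exists.
That matches 8 of the 8, leaving 0 unmatched; no matching can do better.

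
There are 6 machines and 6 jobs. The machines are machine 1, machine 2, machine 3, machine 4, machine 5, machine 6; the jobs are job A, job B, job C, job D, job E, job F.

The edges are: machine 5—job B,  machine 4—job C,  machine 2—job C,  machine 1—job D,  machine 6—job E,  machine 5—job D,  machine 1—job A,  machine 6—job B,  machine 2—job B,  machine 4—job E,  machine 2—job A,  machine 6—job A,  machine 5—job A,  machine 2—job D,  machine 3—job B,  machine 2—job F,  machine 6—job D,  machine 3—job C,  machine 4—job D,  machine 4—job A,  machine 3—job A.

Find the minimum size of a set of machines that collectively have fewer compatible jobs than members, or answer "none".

none

A matching saturating every machine exists, for instance machine 1→job D, machine 2→job F, machine 3→job C, machine 4→job E, machine 5→job B, machine 6→job A.
By Hall's marriage theorem, this means |N(S)| ≥ |S| for every subset S, so no violating subset exists.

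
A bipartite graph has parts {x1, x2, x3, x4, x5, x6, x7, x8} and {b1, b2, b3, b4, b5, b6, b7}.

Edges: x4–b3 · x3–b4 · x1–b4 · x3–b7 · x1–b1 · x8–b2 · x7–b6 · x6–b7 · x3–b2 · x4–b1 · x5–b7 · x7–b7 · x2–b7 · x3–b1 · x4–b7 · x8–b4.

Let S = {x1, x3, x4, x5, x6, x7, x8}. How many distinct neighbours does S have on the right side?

6

The union of neighbours of {x1, x3, x4, x5, x6, x7, x8} is {b1, b2, b3, b4, b6, b7}, which has 6 elements.
Since |N(S)| = 6 < |S| = 7, Hall's condition fails for this subset.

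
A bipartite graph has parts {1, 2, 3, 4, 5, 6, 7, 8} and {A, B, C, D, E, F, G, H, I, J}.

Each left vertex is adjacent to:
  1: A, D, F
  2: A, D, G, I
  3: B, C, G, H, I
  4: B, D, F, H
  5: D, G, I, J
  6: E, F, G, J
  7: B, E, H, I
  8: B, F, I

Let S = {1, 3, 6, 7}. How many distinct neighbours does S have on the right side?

The union of neighbours of {1, 3, 6, 7} is {A, B, C, D, E, F, G, H, I, J}, which has 10 elements.
Since |N(S)| = 10 ≥ |S| = 4, Hall's condition holds for this subset.

10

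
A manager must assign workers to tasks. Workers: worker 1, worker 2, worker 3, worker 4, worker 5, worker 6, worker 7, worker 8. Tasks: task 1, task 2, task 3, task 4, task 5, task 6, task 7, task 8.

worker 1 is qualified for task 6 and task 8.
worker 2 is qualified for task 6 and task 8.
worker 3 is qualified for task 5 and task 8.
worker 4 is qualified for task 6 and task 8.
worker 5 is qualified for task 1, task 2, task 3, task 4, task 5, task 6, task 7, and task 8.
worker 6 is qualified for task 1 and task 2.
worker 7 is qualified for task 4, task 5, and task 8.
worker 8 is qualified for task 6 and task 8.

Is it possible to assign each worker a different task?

The set {worker 1, worker 2, worker 4, worker 8} has only 2 neighbours ({task 6, task 8}), so by Hall's theorem at most 6 of the 8 workers can be matched.
Hence no matching covers every worker.

No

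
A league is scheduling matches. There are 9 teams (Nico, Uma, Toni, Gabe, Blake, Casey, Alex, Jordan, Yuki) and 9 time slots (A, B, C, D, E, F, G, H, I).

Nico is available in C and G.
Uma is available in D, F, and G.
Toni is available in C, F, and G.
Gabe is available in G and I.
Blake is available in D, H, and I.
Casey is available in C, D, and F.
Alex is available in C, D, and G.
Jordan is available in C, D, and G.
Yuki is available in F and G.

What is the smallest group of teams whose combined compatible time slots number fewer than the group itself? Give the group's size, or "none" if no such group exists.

5

Take S = {Nico, Uma, Toni, Casey, Alex}. Its neighbourhood is {C, D, F, G}, so |N(S)| = 4 < |S| = 5.
Every subset of size less than 5 has at least as many neighbours as members, so 5 is the minimum.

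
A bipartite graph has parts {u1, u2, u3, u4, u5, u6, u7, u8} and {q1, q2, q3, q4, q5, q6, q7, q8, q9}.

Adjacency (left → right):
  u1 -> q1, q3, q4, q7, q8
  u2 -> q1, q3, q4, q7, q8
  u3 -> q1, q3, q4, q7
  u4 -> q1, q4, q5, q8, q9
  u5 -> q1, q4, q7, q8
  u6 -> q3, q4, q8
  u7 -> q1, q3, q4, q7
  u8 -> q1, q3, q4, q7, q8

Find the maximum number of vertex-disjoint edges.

6

One maximum matching: u1–q3, u2–q1, u3–q7, u4–q9, u5–q4, u6–q8.
The set {u1, u2, u3, u5, u6, u7, u8} has only 5 neighbours ({q1, q3, q4, q7, q8}), so by Hall's theorem at most 6 of the 8 left vertices can be matched.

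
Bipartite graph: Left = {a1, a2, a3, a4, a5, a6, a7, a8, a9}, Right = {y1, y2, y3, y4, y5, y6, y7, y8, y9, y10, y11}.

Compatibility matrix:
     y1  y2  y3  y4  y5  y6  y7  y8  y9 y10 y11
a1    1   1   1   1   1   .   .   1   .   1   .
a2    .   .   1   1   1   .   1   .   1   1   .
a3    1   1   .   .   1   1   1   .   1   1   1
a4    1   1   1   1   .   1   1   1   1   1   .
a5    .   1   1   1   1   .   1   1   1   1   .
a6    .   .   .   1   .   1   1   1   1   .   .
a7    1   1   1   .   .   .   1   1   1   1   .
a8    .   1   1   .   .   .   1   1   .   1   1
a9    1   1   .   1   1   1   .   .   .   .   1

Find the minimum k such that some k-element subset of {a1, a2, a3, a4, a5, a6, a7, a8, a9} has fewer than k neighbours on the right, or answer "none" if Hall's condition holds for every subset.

A matching saturating every left vertex exists, for instance a1→y1, a2→y9, a3→y11, a4→y7, a5→y4, a6→y8, a7→y10, a8→y3, a9→y6.
By Hall's marriage theorem, this means |N(S)| ≥ |S| for every subset S, so no violating subset exists.

none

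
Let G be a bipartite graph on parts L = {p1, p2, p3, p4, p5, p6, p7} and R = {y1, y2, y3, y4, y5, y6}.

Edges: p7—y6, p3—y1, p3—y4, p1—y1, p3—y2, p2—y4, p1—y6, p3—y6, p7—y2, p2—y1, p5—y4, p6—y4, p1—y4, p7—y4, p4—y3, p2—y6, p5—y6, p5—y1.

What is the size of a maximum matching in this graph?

For example, pair p1-y6, p2-y4, p3-y2, p4-y3, p5-y1.
The set {p1, p2, p3, p5, p6, p7} has only 4 neighbours ({y1, y2, y4, y6}), so by Hall's theorem at most 5 of the 7 left vertices can be matched.

5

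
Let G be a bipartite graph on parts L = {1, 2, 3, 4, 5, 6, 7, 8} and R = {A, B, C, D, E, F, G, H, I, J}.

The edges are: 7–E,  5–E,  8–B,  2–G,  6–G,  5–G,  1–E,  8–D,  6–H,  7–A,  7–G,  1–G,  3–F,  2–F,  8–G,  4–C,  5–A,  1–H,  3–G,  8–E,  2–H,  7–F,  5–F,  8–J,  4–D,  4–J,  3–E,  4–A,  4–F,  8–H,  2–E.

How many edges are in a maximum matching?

7

A valid assignment of size 7: 1→H, 2→F, 3→E, 4→D, 5→A, 6→G, 8→J.
The set {1, 2, 3, 5, 6, 7} has only 5 neighbours ({A, E, F, G, H}), so by Hall's theorem at most 7 of the 8 left vertices can be matched.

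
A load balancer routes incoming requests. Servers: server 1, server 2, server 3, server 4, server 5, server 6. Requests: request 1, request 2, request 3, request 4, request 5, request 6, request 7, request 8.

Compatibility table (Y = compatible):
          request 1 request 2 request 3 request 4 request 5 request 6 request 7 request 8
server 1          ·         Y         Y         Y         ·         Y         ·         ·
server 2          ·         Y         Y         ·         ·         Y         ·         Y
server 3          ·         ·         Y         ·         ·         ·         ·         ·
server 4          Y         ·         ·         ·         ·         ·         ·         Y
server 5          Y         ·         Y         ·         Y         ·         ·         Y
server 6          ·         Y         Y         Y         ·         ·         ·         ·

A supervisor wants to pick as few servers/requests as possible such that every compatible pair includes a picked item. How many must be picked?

6

A maximum matching has 6 edges (e.g. server 1–request 6, server 2–request 8, server 3–request 3, server 4–request 1, server 5–request 5, server 6–request 4).
By König's theorem the minimum vertex cover has the same size. One such cover is {server 1, server 2, server 3, server 4, server 5, server 6}.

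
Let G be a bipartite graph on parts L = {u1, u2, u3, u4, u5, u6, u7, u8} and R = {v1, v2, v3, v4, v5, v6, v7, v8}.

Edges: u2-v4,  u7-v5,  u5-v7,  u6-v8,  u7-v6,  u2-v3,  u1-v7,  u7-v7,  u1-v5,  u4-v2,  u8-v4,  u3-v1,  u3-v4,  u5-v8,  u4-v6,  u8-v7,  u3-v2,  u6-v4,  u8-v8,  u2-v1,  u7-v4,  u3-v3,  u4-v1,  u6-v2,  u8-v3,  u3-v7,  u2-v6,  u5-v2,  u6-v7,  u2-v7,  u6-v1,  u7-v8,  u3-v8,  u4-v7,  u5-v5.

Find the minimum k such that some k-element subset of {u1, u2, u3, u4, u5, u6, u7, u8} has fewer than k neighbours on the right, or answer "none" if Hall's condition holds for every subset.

A matching saturating every left vertex exists, for instance u1→v5, u2→v6, u3→v3, u4→v2, u5→v8, u6→v1, u7→v4, u8→v7.
By Hall's marriage theorem, this means |N(S)| ≥ |S| for every subset S, so no violating subset exists.

none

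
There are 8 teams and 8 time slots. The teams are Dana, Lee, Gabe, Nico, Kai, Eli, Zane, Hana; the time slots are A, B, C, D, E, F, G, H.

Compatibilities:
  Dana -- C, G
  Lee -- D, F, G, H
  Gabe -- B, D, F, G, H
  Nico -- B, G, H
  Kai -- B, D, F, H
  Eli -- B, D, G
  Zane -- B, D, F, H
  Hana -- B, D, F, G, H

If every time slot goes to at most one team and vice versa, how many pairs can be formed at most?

For example, pair Dana-C, Lee-D, Gabe-H, Nico-G, Kai-F, Eli-B.
The set {Lee, Gabe, Nico, Kai, Eli, Zane, Hana} has only 5 neighbours ({B, D, F, G, H}), so by Hall's theorem at most 6 of the 8 teams can be matched.

6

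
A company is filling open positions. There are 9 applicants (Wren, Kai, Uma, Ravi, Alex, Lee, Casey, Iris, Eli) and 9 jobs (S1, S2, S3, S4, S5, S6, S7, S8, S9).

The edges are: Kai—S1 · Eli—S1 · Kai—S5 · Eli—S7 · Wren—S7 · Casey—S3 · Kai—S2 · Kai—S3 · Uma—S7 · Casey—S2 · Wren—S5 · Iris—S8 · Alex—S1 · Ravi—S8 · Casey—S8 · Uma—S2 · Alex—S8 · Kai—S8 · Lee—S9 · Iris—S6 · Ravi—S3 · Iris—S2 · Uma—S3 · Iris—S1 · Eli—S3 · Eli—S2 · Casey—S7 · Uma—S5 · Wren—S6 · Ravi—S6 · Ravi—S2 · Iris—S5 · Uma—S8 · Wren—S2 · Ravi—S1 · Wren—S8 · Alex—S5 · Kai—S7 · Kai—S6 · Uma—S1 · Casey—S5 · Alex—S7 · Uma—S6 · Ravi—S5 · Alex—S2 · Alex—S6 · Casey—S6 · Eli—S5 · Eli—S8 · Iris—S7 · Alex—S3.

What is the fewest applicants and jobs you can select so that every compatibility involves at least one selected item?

The 8 edges Wren–S5, Kai–S3, Uma–S8, Ravi–S1, Alex–S6, Lee–S9, Casey–S7, Iris–S2 form a matching, so any vertex cover needs at least 8 vertices (one per matched edge).
Conversely {Lee, S1, S2, S3, S5, S6, S7, S8} meets every edge and has exactly 8 vertices, so 8 is optimal.

8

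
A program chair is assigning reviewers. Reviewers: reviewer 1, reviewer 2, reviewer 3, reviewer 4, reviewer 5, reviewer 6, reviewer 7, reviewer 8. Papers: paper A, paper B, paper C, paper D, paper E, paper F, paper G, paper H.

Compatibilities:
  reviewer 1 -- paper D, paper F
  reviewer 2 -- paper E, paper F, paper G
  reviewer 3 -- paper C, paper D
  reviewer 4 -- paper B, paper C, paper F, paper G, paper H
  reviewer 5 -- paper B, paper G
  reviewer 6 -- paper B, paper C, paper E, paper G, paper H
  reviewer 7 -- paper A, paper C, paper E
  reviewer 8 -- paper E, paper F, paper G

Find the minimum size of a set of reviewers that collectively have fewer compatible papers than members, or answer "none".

A matching saturating every reviewer exists, for instance reviewer 1→paper D, reviewer 2→paper F, reviewer 3→paper C, reviewer 4→paper B, reviewer 5→paper G, reviewer 6→paper H, reviewer 7→paper A, reviewer 8→paper E.
By Hall's marriage theorem, this means |N(S)| ≥ |S| for every subset S, so no violating subset exists.

none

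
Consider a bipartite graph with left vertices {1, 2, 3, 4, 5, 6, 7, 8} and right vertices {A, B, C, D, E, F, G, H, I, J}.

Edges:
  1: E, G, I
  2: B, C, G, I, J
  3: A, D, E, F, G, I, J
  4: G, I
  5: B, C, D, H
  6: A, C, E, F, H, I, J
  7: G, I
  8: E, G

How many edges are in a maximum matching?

7

One maximum matching: 1→E, 2→J, 3→F, 4→I, 5→B, 6→A, 7→G.
The set {1, 4, 7, 8} has only 3 neighbours ({E, G, I}), so by Hall's theorem at most 7 of the 8 left vertices can be matched.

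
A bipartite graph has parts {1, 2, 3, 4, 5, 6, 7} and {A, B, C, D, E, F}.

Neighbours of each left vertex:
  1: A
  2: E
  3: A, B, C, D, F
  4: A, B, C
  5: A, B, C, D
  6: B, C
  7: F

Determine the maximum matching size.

6

A valid assignment of size 6: 1→A, 2→E, 3→F, 4→C, 5→D, 6→B.
The set {1, 3, 4, 5, 6, 7} has only 5 neighbours ({A, B, C, D, F}), so by Hall's theorem at most 6 of the 7 left vertices can be matched.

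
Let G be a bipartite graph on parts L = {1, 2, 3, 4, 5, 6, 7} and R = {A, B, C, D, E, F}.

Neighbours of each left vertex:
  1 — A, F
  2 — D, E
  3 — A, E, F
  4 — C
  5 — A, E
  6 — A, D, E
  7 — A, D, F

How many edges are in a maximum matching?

5

One maximum matching: 1-A, 2-D, 3-F, 4-C, 5-E.
The set {1, 2, 3, 5, 6, 7} has only 4 neighbours ({A, D, E, F}), so by Hall's theorem at most 5 of the 7 left vertices can be matched.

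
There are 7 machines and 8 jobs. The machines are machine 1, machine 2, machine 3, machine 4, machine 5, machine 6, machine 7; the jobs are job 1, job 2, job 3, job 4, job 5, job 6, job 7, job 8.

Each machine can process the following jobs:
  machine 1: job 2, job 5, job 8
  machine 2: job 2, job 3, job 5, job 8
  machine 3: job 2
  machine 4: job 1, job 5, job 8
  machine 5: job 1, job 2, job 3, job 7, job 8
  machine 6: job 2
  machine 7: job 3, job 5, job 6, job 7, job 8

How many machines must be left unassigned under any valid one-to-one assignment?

1

A valid assignment of size 6: machine 1–job 8, machine 2–job 3, machine 3–job 2, machine 4–job 1, machine 5–job 7, machine 7–job 5.
The set {machine 3, machine 6} has only 1 neighbour ({job 2}), so by Hall's theorem at most 6 of the 7 machines can be matched.
That matches 6 of the 7, leaving 1 unmatched; no matching can do better.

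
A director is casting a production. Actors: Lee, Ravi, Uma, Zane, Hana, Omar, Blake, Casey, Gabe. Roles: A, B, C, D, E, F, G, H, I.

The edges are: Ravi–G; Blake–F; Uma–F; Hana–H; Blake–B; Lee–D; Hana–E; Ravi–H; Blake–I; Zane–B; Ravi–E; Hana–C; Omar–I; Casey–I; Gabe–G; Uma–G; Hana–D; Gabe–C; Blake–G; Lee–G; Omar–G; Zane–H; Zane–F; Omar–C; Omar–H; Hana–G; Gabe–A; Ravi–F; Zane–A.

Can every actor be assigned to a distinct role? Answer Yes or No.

Yes

A valid assignment of size 9: Lee→D, Ravi→H, Uma→F, Zane→A, Hana→E, Omar→G, Blake→B, Casey→I, Gabe→C.
Every actor is matched, so this is a perfect matching.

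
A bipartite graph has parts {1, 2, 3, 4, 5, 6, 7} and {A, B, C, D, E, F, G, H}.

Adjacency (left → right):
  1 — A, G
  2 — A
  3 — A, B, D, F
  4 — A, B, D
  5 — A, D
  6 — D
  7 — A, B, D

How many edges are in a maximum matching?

5

One maximum matching: 1-G, 2-A, 3-F, 4-B, 5-D.
The set {2, 4, 5, 6, 7} has only 3 neighbours ({A, B, D}), so by Hall's theorem at most 5 of the 7 left vertices can be matched.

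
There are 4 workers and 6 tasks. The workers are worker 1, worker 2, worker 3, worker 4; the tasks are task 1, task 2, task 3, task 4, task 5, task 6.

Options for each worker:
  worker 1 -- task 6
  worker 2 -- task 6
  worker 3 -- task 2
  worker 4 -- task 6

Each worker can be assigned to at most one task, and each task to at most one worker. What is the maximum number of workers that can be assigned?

For example, pair worker 1→task 6, worker 3→task 2.
The set {worker 1, worker 2, worker 4} has only 1 neighbour ({task 6}), so by Hall's theorem at most 2 of the 4 workers can be matched.

2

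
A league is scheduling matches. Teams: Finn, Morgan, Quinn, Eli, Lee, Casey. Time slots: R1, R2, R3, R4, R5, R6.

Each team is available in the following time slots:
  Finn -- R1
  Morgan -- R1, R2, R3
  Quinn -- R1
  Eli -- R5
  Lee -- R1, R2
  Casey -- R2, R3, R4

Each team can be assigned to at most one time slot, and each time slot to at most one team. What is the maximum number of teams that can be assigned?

5

One maximum matching: Finn→R1, Morgan→R3, Eli→R5, Lee→R2, Casey→R4.
The set {Finn, Quinn} has only 1 neighbour ({R1}), so by Hall's theorem at most 5 of the 6 teams can be matched.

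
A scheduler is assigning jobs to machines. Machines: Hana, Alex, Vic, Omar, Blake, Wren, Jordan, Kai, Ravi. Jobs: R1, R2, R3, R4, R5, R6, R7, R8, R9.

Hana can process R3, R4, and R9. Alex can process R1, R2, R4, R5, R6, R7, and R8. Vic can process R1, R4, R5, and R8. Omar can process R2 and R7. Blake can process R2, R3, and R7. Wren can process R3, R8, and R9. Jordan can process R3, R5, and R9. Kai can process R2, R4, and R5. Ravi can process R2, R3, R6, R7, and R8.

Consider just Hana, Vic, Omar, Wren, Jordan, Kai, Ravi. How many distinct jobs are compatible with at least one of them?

The union of neighbours of {Hana, Vic, Omar, Wren, Jordan, Kai, Ravi} is {R1, R2, R3, R4, R5, R6, R7, R8, R9}, which has 9 elements.
Since |N(S)| = 9 ≥ |S| = 7, Hall's condition holds for this subset.

9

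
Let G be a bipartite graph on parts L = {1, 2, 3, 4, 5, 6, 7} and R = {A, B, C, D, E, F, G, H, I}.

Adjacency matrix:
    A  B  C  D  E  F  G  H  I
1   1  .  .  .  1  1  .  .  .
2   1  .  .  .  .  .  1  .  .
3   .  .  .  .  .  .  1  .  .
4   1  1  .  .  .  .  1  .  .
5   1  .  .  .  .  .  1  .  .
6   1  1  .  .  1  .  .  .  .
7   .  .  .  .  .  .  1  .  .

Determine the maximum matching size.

For example, pair 1-F, 2-A, 3-G, 4-B, 6-E.
The set {2, 3, 5, 7} has only 2 neighbours ({A, G}), so by Hall's theorem at most 5 of the 7 left vertices can be matched.

5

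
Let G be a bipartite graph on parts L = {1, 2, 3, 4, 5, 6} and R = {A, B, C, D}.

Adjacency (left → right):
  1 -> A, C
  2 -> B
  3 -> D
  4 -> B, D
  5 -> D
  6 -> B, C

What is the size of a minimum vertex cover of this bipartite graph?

4

{1, 6, B, D} is a vertex cover of size 4: every edge has an endpoint in this set.
No smaller cover exists because 1–A, 2–B, 3–D, 6–C is a matching of size 4, and a cover must include an endpoint of each of these disjoint edges (König's theorem).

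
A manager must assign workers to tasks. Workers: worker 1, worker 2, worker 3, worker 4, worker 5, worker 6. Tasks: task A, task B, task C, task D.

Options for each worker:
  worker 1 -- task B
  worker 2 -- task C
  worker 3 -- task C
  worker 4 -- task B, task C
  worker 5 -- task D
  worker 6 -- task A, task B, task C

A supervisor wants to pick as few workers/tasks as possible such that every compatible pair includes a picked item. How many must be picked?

4

{worker 5, worker 6, task B, task C} is a vertex cover of size 4: every edge has an endpoint in this set.
No smaller cover exists because worker 1–task B, worker 2–task C, worker 5–task D, worker 6–task A is a matching of size 4, and a cover must include an endpoint of each of these disjoint edges (König's theorem).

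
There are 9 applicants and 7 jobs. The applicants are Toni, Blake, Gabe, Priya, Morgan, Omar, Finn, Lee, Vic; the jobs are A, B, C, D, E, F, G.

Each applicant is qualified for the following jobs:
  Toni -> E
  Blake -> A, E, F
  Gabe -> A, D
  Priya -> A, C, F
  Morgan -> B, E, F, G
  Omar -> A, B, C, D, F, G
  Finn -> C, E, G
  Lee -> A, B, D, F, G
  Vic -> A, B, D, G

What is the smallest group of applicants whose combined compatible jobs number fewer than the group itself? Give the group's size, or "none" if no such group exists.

Take S = {Toni, Blake, Gabe, Priya, Morgan, Omar, Finn, Lee}. Its neighbourhood is {A, B, C, D, E, F, G}, so |N(S)| = 7 < |S| = 8.
Every subset of size less than 8 has at least as many neighbours as members, so 8 is the minimum.

8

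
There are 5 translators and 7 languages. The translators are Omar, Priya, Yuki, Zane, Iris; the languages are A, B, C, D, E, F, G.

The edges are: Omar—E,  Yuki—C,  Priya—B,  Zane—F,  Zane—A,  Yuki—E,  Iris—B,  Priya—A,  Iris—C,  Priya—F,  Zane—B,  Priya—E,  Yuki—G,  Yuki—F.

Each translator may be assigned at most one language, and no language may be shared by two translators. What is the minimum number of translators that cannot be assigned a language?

A valid assignment of size 5: Omar–E, Priya–A, Yuki–C, Zane–F, Iris–B.
This saturates every translator, so 5 is the maximum.
That matches 5 of the 5, leaving 0 unmatched; no matching can do better.

0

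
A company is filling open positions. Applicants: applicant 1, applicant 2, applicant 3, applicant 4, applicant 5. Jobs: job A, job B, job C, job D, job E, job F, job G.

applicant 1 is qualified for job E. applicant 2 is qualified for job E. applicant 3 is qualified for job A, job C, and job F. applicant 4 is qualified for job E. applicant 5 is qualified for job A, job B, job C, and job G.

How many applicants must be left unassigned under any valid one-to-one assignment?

One maximum matching: applicant 1-job E, applicant 3-job F, applicant 5-job A.
The set {applicant 1, applicant 2, applicant 4} has only 1 neighbour ({job E}), so by Hall's theorem at most 3 of the 5 applicants can be matched.
That matches 3 of the 5, leaving 2 unmatched; no matching can do better.

2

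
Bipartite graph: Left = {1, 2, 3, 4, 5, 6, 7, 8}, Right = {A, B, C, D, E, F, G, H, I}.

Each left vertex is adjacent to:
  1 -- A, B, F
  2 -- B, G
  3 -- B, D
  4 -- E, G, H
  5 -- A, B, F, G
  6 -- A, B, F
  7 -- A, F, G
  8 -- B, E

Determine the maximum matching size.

A valid assignment of size 7: 1→A, 2→G, 3→D, 4→H, 5→F, 6→B, 8→E.
The set {1, 2, 5, 6, 7} has only 4 neighbours ({A, B, F, G}), so by Hall's theorem at most 7 of the 8 left vertices can be matched.

7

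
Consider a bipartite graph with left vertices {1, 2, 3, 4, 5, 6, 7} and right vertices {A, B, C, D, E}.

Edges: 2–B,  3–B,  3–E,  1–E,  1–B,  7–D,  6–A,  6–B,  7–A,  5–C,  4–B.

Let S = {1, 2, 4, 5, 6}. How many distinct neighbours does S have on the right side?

The union of neighbours of {1, 2, 4, 5, 6} is {A, B, C, E}, which has 4 elements.
Since |N(S)| = 4 < |S| = 5, Hall's condition fails for this subset.

4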